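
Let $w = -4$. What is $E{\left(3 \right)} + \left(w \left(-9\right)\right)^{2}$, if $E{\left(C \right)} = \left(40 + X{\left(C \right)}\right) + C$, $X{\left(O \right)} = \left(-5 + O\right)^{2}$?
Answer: $1343$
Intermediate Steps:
$E{\left(C \right)} = 40 + C + \left(-5 + C\right)^{2}$ ($E{\left(C \right)} = \left(40 + \left(-5 + C\right)^{2}\right) + C = 40 + C + \left(-5 + C\right)^{2}$)
$E{\left(3 \right)} + \left(w \left(-9\right)\right)^{2} = \left(40 + 3 + \left(-5 + 3\right)^{2}\right) + \left(\left(-4\right) \left(-9\right)\right)^{2} = \left(40 + 3 + \left(-2\right)^{2}\right) + 36^{2} = \left(40 + 3 + 4\right) + 1296 = 47 + 1296 = 1343$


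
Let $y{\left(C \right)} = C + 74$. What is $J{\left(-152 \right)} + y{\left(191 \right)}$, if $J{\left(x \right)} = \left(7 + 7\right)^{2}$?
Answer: $461$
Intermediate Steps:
$J{\left(x \right)} = 196$ ($J{\left(x \right)} = 14^{2} = 196$)
$y{\left(C \right)} = 74 + C$
$J{\left(-152 \right)} + y{\left(191 \right)} = 196 + \left(74 + 191\right) = 196 + 265 = 461$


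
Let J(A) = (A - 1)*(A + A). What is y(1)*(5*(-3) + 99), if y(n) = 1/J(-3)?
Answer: 7/2 ≈ 3.5000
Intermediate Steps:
J(A) = 2*A*(-1 + A) (J(A) = (-1 + A)*(2*A) = 2*A*(-1 + A))
y(n) = 1/24 (y(n) = 1/(2*(-3)*(-1 - 3)) = 1/(2*(-3)*(-4)) = 1/24)
y(1)*(5*(-3) + 99) = (5*(-3) + 99)/24 = (-15 + 99)/24 = (1/24)*84 = 7/2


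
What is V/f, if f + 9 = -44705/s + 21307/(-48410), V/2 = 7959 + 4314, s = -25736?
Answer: -15290682294480/4798552871 ≈ -3186.5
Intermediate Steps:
V = 24546 (V = 2*(7959 + 4314) = 2*12273 = 24546)
f = -4798552871/622939880 (f = -9 + (-44705/(-25736) + 21307/(-48410)) = -9 + (-44705*(-1/25736) + 21307*(-1/48410)) = -9 + (44705/25736 - 21307/48410) = -9 + 807906049/622939880 = -4798552871/622939880 ≈ -7.7031)
V/f = 24546/(-4798552871/622939880) = 24546*(-622939880/4798552871) = -15290682294480/4798552871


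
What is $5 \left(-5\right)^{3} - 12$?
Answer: $-637$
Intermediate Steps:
$5 \left(-5\right)^{3} - 12 = 5 \left(-125\right) - 12 = -625 - 12 = -637$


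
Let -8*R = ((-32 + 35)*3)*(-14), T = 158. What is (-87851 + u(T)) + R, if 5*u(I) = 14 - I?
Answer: -1757281/20 ≈ -87864.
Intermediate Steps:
u(I) = 14/5 - I/5 (u(I) = (14 - I)/5 = 14/5 - I/5)
R = 63/4 (R = -(-32 + 35)*3*(-14)/8 = -3*3*(-14)/8 = -9*(-14)/8 = -⅛*(-126) = 63/4 ≈ 15.750)
(-87851 + u(T)) + R = (-87851 + (14/5 - ⅕*158)) + 63/4 = (-87851 + (14/5 - 158/5)) + 63/4 = (-87851 - 144/5) + 63/4 = -439399/5 + 63/4 = -1757281/20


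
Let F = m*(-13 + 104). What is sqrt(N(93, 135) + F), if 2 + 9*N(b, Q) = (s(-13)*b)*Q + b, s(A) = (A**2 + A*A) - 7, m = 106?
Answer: sqrt(4242610)/3 ≈ 686.59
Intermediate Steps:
F = 9646 (F = 106*(-13 + 104) = 106*91 = 9646)
s(A) = -7 + 2*A**2 (s(A) = (A**2 + A**2) - 7 = 2*A**2 - 7 = -7 + 2*A**2)
N(b, Q) = -2/9 + b/9 + 331*Q*b/9 (N(b, Q) = -2/9 + (((-7 + 2*(-13)**2)*b)*Q + b)/9 = -2/9 + (((-7 + 2*169)*b)*Q + b)/9 = -2/9 + (((-7 + 338)*b)*Q + b)/9 = -2/9 + ((331*b)*Q + b)/9 = -2/9 + (331*Q*b + b)/9 = -2/9 + (b + 331*Q*b)/9 = -2/9 + (b/9 + 331*Q*b/9) = -2/9 + b/9 + 331*Q*b/9)
sqrt(N(93, 135) + F) = sqrt((-2/9 + (1/9)*93 + (331/9)*135*93) + 9646) = sqrt((-2/9 + 31/3 + 461745) + 9646) = sqrt(4155796/9 + 9646) = sqrt(4242610/9) = sqrt(4242610)/3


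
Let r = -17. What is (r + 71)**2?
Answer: 2916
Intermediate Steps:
(r + 71)**2 = (-17 + 71)**2 = 54**2 = 2916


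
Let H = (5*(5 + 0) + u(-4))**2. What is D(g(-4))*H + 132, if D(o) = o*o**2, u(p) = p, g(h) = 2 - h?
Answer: 95388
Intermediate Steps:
D(o) = o**3
H = 441 (H = (5*(5 + 0) - 4)**2 = (5*5 - 4)**2 = (25 - 4)**2 = 21**2 = 441)
D(g(-4))*H + 132 = (2 - 1*(-4))**3*441 + 132 = (2 + 4)**3*441 + 132 = 6**3*441 + 132 = 216*441 + 132 = 95256 + 132 = 95388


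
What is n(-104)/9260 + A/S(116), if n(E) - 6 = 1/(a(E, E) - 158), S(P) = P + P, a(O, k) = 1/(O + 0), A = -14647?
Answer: -557201246913/8825835640 ≈ -63.133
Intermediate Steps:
a(O, k) = 1/O
S(P) = 2*P
n(E) = 6 + 1/(-158 + 1/E) (n(E) = 6 + 1/(1/E - 158) = 6 + 1/(-158 + 1/E))
n(-104)/9260 + A/S(116) = ((-6 + 947*(-104))/(-1 + 158*(-104)))/9260 - 14647/(2*116) = ((-6 - 98488)/(-1 - 16432))*(1/9260) - 14647/232 = (-98494/(-16433))*(1/9260) - 14647*1/232 = -1/16433*(-98494)*(1/9260) - 14647/232 = (98494/16433)*(1/9260) - 14647/232 = 49247/76084790 - 14647/232 = -557201246913/8825835640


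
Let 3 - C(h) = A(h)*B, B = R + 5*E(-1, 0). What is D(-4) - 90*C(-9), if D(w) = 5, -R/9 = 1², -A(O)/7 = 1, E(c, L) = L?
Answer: 5405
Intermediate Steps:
A(O) = -7 (A(O) = -7*1 = -7)
R = -9 (R = -9*1² = -9*1 = -9)
B = -9 (B = -9 + 5*0 = -9 + 0 = -9)
C(h) = -60 (C(h) = 3 - (-7)*(-9) = 3 - 1*63 = 3 - 63 = -60)
D(-4) - 90*C(-9) = 5 - 90*(-60) = 5 + 5400 = 5405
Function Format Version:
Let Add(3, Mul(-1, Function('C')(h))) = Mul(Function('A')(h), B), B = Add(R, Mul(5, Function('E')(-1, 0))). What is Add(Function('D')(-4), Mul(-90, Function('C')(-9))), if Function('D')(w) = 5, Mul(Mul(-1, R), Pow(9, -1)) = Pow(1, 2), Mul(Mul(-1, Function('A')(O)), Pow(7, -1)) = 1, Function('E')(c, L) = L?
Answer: 5405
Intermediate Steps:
Function('A')(O) = -7 (Function('A')(O) = Mul(-7, 1) = -7)
R = -9 (R = Mul(-9, Pow(1, 2)) = Mul(-9, 1) = -9)
B = -9 (B = Add(-9, Mul(5, 0)) = Add(-9, 0) = -9)
Function('C')(h) = -60 (Function('C')(h) = Add(3, Mul(-1, Mul(-7, -9))) = Add(3, Mul(-1, 63)) = Add(3, -63) = -60)
Add(Function('D')(-4), Mul(-90, Function('C')(-9))) = Add(5, Mul(-90, -60)) = Add(5, 5400) = 5405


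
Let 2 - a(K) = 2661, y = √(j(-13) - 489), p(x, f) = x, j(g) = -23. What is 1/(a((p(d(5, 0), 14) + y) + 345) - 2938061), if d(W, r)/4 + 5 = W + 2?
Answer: -1/2940720 ≈ -3.4005e-7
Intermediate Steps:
d(W, r) = -12 + 4*W (d(W, r) = -20 + 4*(W + 2) = -20 + 4*(2 + W) = -20 + (8 + 4*W) = -12 + 4*W)
y = 16*I*√2 (y = √(-23 - 489) = √(-512) = 16*I*√2 ≈ 22.627*I)
a(K) = -2659 (a(K) = 2 - 1*2661 = 2 - 2661 = -2659)
1/(a((p(d(5, 0), 14) + y) + 345) - 2938061) = 1/(-2659 - 2938061) = 1/(-2940720) = -1/2940720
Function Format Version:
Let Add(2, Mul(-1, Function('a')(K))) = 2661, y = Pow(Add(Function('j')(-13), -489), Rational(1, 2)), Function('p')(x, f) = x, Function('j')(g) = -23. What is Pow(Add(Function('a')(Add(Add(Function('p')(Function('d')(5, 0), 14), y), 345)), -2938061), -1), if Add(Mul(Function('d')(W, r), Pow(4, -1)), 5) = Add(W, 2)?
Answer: Rational(-1, 2940720) ≈ -3.4005e-7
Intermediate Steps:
Function('d')(W, r) = Add(-12, Mul(4, W)) (Function('d')(W, r) = Add(-20, Mul(4, Add(W, 2))) = Add(-20, Mul(4, Add(2, W))) = Add(-20, Add(8, Mul(4, W))) = Add(-12, Mul(4, W)))
y = Mul(16, I, Pow(2, Rational(1, 2))) (y = Pow(Add(-23, -489), Rational(1, 2)) = Pow(-512, Rational(1, 2)) = Mul(16, I, Pow(2, Rational(1, 2))) ≈ Mul(22.627, I))
Function('a')(K) = -2659 (Function('a')(K) = Add(2, Mul(-1, 2661)) = Add(2, -2661) = -2659)
Pow(Add(Function('a')(Add(Add(Function('p')(Function('d')(5, 0), 14), y), 345)), -2938061), -1) = Pow(Add(-2659, -2938061), -1) = Pow(-2940720, -1) = Rational(-1, 2940720)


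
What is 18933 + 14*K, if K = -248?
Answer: 15461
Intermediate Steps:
18933 + 14*K = 18933 + 14*(-248) = 18933 - 3472 = 15461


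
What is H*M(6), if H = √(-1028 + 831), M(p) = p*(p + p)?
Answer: 72*I*√197 ≈ 1010.6*I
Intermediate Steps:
M(p) = 2*p² (M(p) = p*(2*p) = 2*p²)
H = I*√197 (H = √(-197) = I*√197 ≈ 14.036*I)
H*M(6) = (I*√197)*(2*6²) = (I*√197)*(2*36) = (I*√197)*72 = 72*I*√197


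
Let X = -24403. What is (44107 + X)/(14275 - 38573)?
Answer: -9852/12149 ≈ -0.81093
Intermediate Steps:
(44107 + X)/(14275 - 38573) = (44107 - 24403)/(14275 - 38573) = 19704/(-24298) = 19704*(-1/24298) = -9852/12149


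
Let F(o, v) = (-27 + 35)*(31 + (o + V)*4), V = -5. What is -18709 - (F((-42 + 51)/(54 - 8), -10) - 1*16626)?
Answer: -50077/23 ≈ -2177.3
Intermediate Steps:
F(o, v) = 88 + 32*o (F(o, v) = (-27 + 35)*(31 + (o - 5)*4) = 8*(31 + (-5 + o)*4) = 8*(31 + (-20 + 4*o)) = 8*(11 + 4*o) = 88 + 32*o)
-18709 - (F((-42 + 51)/(54 - 8), -10) - 1*16626) = -18709 - ((88 + 32*((-42 + 51)/(54 - 8))) - 1*16626) = -18709 - ((88 + 32*(9/46)) - 16626) = -18709 - ((88 + 144/23) - 16626) = -18709 - (2168/23 - 16626) = -18709 - 1*(-380230/23) = -18709 + 380230/23 = -50077/23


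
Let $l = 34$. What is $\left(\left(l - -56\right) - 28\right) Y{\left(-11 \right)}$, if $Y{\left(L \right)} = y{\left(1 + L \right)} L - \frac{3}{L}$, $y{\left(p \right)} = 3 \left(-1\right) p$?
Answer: $- \frac{224874}{11} \approx -20443.0$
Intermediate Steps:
$y{\left(p \right)} = - 3 p$
$Y{\left(L \right)} = - \frac{3}{L} + L \left(-3 - 3 L\right)$ ($Y{\left(L \right)} = - 3 \left(1 + L\right) L - \frac{3}{L} = \left(-3 - 3 L\right) L - \frac{3}{L} = L \left(-3 - 3 L\right) - \frac{3}{L} = - \frac{3}{L} + L \left(-3 - 3 L\right)$)
$\left(\left(l - -56\right) - 28\right) Y{\left(-11 \right)} = \left(\left(34 - -56\right) - 28\right) \frac{3 \left(-1 + \left(-11\right)^{2} \left(-1 - -11\right)\right)}{-11} = \left(\left(34 + 56\right) - 28\right) 3 \left(- \frac{1}{11}\right) \left(-1 + 121 \left(-1 + 11\right)\right) = \left(90 - 28\right) 3 \left(- \frac{1}{11}\right) \left(-1 + 121 \cdot 10\right) = 62 \cdot 3 \left(- \frac{1}{11}\right) \left(-1 + 1210\right) = 62 \cdot 3 \left(- \frac{1}{11}\right) 1209 = 62 \left(- \frac{3627}{11}\right) = - \frac{224874}{11}$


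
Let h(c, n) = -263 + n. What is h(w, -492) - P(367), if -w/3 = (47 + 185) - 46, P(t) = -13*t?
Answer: 4016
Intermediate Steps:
w = -558 (w = -3*((47 + 185) - 46) = -3*(232 - 46) = -3*186 = -558)
h(w, -492) - P(367) = (-263 - 492) - (-13)*367 = -755 - 1*(-4771) = -755 + 4771 = 4016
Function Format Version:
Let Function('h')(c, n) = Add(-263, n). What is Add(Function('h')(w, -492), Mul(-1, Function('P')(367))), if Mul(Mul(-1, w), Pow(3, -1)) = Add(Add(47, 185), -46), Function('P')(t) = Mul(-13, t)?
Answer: 4016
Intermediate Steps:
w = -558 (w = Mul(-3, Add(Add(47, 185), -46)) = Mul(-3, Add(232, -46)) = Mul(-3, 186) = -558)
Add(Function('h')(w, -492), Mul(-1, Function('P')(367))) = Add(Add(-263, -492), Mul(-1, Mul(-13, 367))) = Add(-755, Mul(-1, -4771)) = Add(-755, 4771) = 4016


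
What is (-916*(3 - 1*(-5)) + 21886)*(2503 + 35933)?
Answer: 559551288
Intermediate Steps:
(-916*(3 - 1*(-5)) + 21886)*(2503 + 35933) = (-916*(3 + 5) + 21886)*38436 = (-916*8 + 21886)*38436 = (-7328 + 21886)*38436 = 14558*38436 = 559551288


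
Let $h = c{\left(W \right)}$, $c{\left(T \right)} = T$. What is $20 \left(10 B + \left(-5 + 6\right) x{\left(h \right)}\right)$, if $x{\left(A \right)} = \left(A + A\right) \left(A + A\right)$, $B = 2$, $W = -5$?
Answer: $2400$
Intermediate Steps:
$h = -5$
$x{\left(A \right)} = 4 A^{2}$ ($x{\left(A \right)} = 2 A 2 A = 4 A^{2}$)
$20 \left(10 B + \left(-5 + 6\right) x{\left(h \right)}\right) = 20 \left(10 \cdot 2 + \left(-5 + 6\right) 4 \left(-5\right)^{2}\right) = 20 \left(20 + 1 \cdot 4 \cdot 25\right) = 20 \left(20 + 1 \cdot 100\right) = 20 \left(20 + 100\right) = 20 \cdot 120 = 2400$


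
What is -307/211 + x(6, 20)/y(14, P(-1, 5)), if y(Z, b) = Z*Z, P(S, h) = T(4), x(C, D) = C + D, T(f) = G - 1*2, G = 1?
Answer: -27343/20678 ≈ -1.3223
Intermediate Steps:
T(f) = -1 (T(f) = 1 - 1*2 = 1 - 2 = -1)
P(S, h) = -1
y(Z, b) = Z²
-307/211 + x(6, 20)/y(14, P(-1, 5)) = -307/211 + (6 + 20)/(14²) = -307*1/211 + 26/196 = -307/211 + 26*(1/196) = -307/211 + 13/98 = -27343/20678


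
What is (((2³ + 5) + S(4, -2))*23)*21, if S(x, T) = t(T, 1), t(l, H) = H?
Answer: 6762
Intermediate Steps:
S(x, T) = 1
(((2³ + 5) + S(4, -2))*23)*21 = (((2³ + 5) + 1)*23)*21 = (((8 + 5) + 1)*23)*21 = ((13 + 1)*23)*21 = (14*23)*21 = 322*21 = 6762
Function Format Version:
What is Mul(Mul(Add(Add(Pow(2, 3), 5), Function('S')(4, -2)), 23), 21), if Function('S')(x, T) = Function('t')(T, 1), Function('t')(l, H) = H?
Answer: 6762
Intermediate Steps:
Function('S')(x, T) = 1
Mul(Mul(Add(Add(Pow(2, 3), 5), Function('S')(4, -2)), 23), 21) = Mul(Mul(Add(Add(Pow(2, 3), 5), 1), 23), 21) = Mul(Mul(Add(Add(8, 5), 1), 23), 21) = Mul(Mul(Add(13, 1), 23), 21) = Mul(Mul(14, 23), 21) = Mul(322, 21) = 6762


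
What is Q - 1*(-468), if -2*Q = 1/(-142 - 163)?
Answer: 285481/610 ≈ 468.00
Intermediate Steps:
Q = 1/610 (Q = -1/(2*(-142 - 163)) = -½/(-305) = -½*(-1/305) = 1/610 ≈ 0.0016393)
Q - 1*(-468) = 1/610 - 1*(-468) = 1/610 + 468 = 285481/610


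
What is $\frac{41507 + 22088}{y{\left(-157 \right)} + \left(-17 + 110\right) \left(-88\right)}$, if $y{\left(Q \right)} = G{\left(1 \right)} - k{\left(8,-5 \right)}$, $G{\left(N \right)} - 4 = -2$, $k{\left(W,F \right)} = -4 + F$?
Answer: $- \frac{63595}{8173} \approx -7.7811$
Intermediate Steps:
$G{\left(N \right)} = 2$ ($G{\left(N \right)} = 4 - 2 = 2$)
$y{\left(Q \right)} = 11$ ($y{\left(Q \right)} = 2 - \left(-4 - 5\right) = 2 - -9 = 2 + 9 = 11$)
$\frac{41507 + 22088}{y{\left(-157 \right)} + \left(-17 + 110\right) \left(-88\right)} = \frac{41507 + 22088}{11 + \left(-17 + 110\right) \left(-88\right)} = \frac{63595}{11 + 93 \left(-88\right)} = \frac{63595}{11 - 8184} = \frac{63595}{-8173} = 63595 \left(- \frac{1}{8173}\right) = - \frac{63595}{8173}$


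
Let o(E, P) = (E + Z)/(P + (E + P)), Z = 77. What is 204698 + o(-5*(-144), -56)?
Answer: 124457181/608 ≈ 2.0470e+5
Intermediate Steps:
o(E, P) = (77 + E)/(E + 2*P) (o(E, P) = (E + 77)/(P + (E + P)) = (77 + E)/(E + 2*P))
204698 + o(-5*(-144), -56) = 204698 + (77 - 5*(-144))/(-5*(-144) + 2*(-56)) = 204698 + (77 + 720)/(720 - 112) = 204698 + 797/608 = 124457181/608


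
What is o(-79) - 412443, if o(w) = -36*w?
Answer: -409599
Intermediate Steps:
o(-79) - 412443 = -36*(-79) - 412443 = 2844 - 412443 = -409599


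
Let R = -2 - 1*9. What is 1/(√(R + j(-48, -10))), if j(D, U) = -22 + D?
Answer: -I/9 ≈ -0.11111*I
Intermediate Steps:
R = -11 (R = -2 - 9 = -11)
1/(√(R + j(-48, -10))) = 1/(√(-11 + (-22 - 48))) = 1/(√(-11 - 70)) = 1/(√(-81)) = 1/(9*I) = -I/9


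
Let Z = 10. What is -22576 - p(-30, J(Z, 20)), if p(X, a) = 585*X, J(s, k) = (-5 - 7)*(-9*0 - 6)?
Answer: -5026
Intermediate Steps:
J(s, k) = 72 (J(s, k) = -12*(0 - 6) = -12*(-6) = 72)
-22576 - p(-30, J(Z, 20)) = -22576 - 585*(-30) = -22576 - 1*(-17550) = -22576 + 17550 = -5026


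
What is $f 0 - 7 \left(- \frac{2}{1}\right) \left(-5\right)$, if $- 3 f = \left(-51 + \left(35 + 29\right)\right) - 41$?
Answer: $0$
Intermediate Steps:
$f = \frac{28}{3}$ ($f = - \frac{\left(-51 + \left(35 + 29\right)\right) - 41}{3} = - \frac{\left(-51 + 64\right) - 41}{3} = - \frac{13 - 41}{3} = \left(- \frac{1}{3}\right) \left(-28\right) = \frac{28}{3} \approx 9.3333$)
$f 0 - 7 \left(- \frac{2}{1}\right) \left(-5\right) = \frac{28}{3} \cdot 0 - 7 \left(- \frac{2}{1}\right) \left(-5\right) = 0 - 7 \left(\left(-2\right) 1\right) \left(-5\right) = 0 \left(-7\right) \left(-2\right) \left(-5\right) = 0 \cdot 14 \left(-5\right) = 0 \left(-70\right) = 0$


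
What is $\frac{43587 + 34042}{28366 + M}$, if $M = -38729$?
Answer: $- \frac{77629}{10363} \approx -7.491$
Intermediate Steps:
$\frac{43587 + 34042}{28366 + M} = \frac{43587 + 34042}{28366 - 38729} = \frac{77629}{-10363} = 77629 \left(- \frac{1}{10363}\right) = - \frac{77629}{10363}$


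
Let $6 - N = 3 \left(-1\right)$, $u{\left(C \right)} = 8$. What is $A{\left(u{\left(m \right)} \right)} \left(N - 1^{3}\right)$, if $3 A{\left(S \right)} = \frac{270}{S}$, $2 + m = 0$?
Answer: $90$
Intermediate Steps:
$m = -2$ ($m = -2 + 0 = -2$)
$N = 9$ ($N = 6 - 3 \left(-1\right) = 6 - -3 = 6 + 3 = 9$)
$A{\left(S \right)} = \frac{90}{S}$ ($A{\left(S \right)} = \frac{270 \frac{1}{S}}{3} = \frac{90}{S}$)
$A{\left(u{\left(m \right)} \right)} \left(N - 1^{3}\right) = \frac{90}{8} \left(9 - 1^{3}\right) = 90 \cdot \frac{1}{8} \left(9 - 1\right) = \frac{45 \left(9 - 1\right)}{4} = \frac{45}{4} \cdot 8 = 90$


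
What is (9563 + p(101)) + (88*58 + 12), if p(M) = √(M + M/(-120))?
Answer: 14679 + √360570/60 ≈ 14689.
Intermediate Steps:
p(M) = √3570*√M/60 (p(M) = √(M + M*(-1/120)) = √(M - M/120) = √(119*M/120) = √3570*√M/60)
(9563 + p(101)) + (88*58 + 12) = (9563 + √3570*√101/60) + (88*58 + 12) = (9563 + √360570/60) + (5104 + 12) = (9563 + √360570/60) + 5116 = 14679 + √360570/60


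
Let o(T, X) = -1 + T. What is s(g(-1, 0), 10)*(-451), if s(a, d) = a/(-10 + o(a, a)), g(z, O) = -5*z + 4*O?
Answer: 2255/6 ≈ 375.83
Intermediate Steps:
s(a, d) = a/(-11 + a) (s(a, d) = a/(-10 + (-1 + a)) = a/(-11 + a))
s(g(-1, 0), 10)*(-451) = ((-5*(-1) + 4*0)/(-11 + (-5*(-1) + 4*0)))*(-451) = ((5 + 0)/(-11 + (5 + 0)))*(-451) = (5/(-11 + 5))*(-451) = (5/(-6))*(-451) = (5*(-1/6))*(-451) = -5/6*(-451) = 2255/6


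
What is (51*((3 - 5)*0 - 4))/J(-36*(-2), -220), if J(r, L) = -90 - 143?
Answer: 204/233 ≈ 0.87554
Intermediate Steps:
J(r, L) = -233
(51*((3 - 5)*0 - 4))/J(-36*(-2), -220) = (51*((3 - 5)*0 - 4))/(-233) = (51*(-2*0 - 4))*(-1/233) = (51*(0 - 4))*(-1/233) = (51*(-4))*(-1/233) = -204*(-1/233) = 204/233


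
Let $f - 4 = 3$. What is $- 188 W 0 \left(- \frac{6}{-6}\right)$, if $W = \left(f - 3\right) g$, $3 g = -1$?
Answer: $0$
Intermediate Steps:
$g = - \frac{1}{3}$ ($g = \frac{1}{3} \left(-1\right) = - \frac{1}{3} \approx -0.33333$)
$f = 7$ ($f = 4 + 3 = 7$)
$W = - \frac{4}{3}$ ($W = \left(7 - 3\right) \left(- \frac{1}{3}\right) = 4 \left(- \frac{1}{3}\right) = - \frac{4}{3} \approx -1.3333$)
$- 188 W 0 \left(- \frac{6}{-6}\right) = - 188 \left(- \frac{4}{3}\right) 0 \left(- \frac{6}{-6}\right) = - 188 \cdot 0 \left(\left(-6\right) \left(- \frac{1}{6}\right)\right) = - 188 \cdot 0 \cdot 1 = \left(-188\right) 0 = 0$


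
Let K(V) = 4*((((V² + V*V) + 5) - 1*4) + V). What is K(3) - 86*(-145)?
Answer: 12558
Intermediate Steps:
K(V) = 4 + 4*V + 8*V² (K(V) = 4*((((V² + V²) + 5) - 4) + V) = 4*(((2*V² + 5) - 4) + V) = 4*(((5 + 2*V²) - 4) + V) = 4*((1 + 2*V²) + V) = 4*(1 + V + 2*V²) = 4 + 4*V + 8*V²)
K(3) - 86*(-145) = (4 + 4*3 + 8*3²) - 86*(-145) = (4 + 12 + 8*9) + 12470 = (4 + 12 + 72) + 12470 = 88 + 12470 = 12558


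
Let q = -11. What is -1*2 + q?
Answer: -13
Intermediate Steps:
-1*2 + q = -1*2 - 11 = -2 - 11 = -13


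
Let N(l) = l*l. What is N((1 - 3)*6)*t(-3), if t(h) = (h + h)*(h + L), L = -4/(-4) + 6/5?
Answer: 3456/5 ≈ 691.20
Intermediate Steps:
L = 11/5 (L = -4*(-1/4) + 6*(1/5) = 1 + 6/5 = 11/5 ≈ 2.2000)
t(h) = 2*h*(11/5 + h) (t(h) = (h + h)*(h + 11/5) = (2*h)*(11/5 + h) = 2*h*(11/5 + h))
N(l) = l**2
N((1 - 3)*6)*t(-3) = ((1 - 3)*6)**2*((2/5)*(-3)*(11 + 5*(-3))) = (-2*6)**2*((2/5)*(-3)*(11 - 15)) = (-12)**2*((2/5)*(-3)*(-4)) = 144*(24/5) = 3456/5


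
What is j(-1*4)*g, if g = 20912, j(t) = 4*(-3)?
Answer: -250944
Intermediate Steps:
j(t) = -12
j(-1*4)*g = -12*20912 = -250944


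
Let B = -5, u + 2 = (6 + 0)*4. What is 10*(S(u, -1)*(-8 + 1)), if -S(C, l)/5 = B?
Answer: -1750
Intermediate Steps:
u = 22 (u = -2 + (6 + 0)*4 = -2 + 6*4 = -2 + 24 = 22)
S(C, l) = 25 (S(C, l) = -5*(-5) = 25)
10*(S(u, -1)*(-8 + 1)) = 10*(25*(-8 + 1)) = 10*(25*(-7)) = 10*(-175) = -1750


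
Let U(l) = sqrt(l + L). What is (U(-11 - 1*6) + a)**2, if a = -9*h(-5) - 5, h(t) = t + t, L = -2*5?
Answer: 7198 + 510*I*sqrt(3) ≈ 7198.0 + 883.35*I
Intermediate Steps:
L = -10
h(t) = 2*t
U(l) = sqrt(-10 + l) (U(l) = sqrt(l - 10) = sqrt(-10 + l))
a = 85 (a = -18*(-5) - 5 = -9*(-10) - 5 = 90 - 5 = 85)
(U(-11 - 1*6) + a)**2 = (sqrt(-10 + (-11 - 1*6)) + 85)**2 = (sqrt(-10 + (-11 - 6)) + 85)**2 = (sqrt(-10 - 17) + 85)**2 = (sqrt(-27) + 85)**2 = (3*I*sqrt(3) + 85)**2 = (85 + 3*I*sqrt(3))**2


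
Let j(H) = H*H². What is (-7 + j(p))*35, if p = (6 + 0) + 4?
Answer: 34755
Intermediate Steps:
p = 10 (p = 6 + 4 = 10)
j(H) = H³
(-7 + j(p))*35 = (-7 + 10³)*35 = (-7 + 1000)*35 = 993*35 = 34755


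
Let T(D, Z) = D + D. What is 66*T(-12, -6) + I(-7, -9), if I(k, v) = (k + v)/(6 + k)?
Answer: -1568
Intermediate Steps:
I(k, v) = (k + v)/(6 + k)
T(D, Z) = 2*D
66*T(-12, -6) + I(-7, -9) = 66*(2*(-12)) + (-7 - 9)/(6 - 7) = 66*(-24) - 16/(-1) = -1584 - 1*(-16) = -1584 + 16 = -1568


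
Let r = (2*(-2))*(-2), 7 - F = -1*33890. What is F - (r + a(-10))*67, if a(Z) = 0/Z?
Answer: 33361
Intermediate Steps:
F = 33897 (F = 7 - (-1)*33890 = 7 - 1*(-33890) = 7 + 33890 = 33897)
a(Z) = 0
r = 8 (r = -4*(-2) = 8)
F - (r + a(-10))*67 = 33897 - (8 + 0)*67 = 33897 - 8*67 = 33897 - 1*536 = 33897 - 536 = 33361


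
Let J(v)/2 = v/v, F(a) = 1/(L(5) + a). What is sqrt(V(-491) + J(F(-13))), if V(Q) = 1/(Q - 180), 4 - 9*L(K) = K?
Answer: 3*sqrt(99979)/671 ≈ 1.4137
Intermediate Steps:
L(K) = 4/9 - K/9
F(a) = 1/(-1/9 + a) (F(a) = 1/((4/9 - 1/9*5) + a) = 1/((4/9 - 5/9) + a) = 1/(-1/9 + a))
J(v) = 2 (J(v) = 2*(v/v) = 2*1 = 2)
V(Q) = 1/(-180 + Q)
sqrt(V(-491) + J(F(-13))) = sqrt(1/(-180 - 491) + 2) = sqrt(1/(-671) + 2) = sqrt(-1/671 + 2) = sqrt(1341/671) = 3*sqrt(99979)/671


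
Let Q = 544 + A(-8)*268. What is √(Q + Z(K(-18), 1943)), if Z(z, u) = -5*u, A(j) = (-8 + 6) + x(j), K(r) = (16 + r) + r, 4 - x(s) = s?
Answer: I*√6491 ≈ 80.567*I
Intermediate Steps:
x(s) = 4 - s
K(r) = 16 + 2*r
A(j) = 2 - j (A(j) = (-8 + 6) + (4 - j) = -2 + (4 - j) = 2 - j)
Q = 3224 (Q = 544 + (2 - 1*(-8))*268 = 544 + (2 + 8)*268 = 544 + 10*268 = 544 + 2680 = 3224)
√(Q + Z(K(-18), 1943)) = √(3224 - 5*1943) = √(3224 - 9715) = √(-6491) = I*√6491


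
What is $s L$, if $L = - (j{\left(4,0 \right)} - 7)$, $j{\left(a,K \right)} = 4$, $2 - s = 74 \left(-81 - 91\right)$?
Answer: $38190$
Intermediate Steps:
$s = 12730$ ($s = 2 - 74 \left(-81 - 91\right) = 2 - 74 \left(-172\right) = 2 - -12728 = 2 + 12728 = 12730$)
$L = 3$ ($L = - (4 - 7) = \left(-1\right) \left(-3\right) = 3$)
$s L = 12730 \cdot 3 = 38190$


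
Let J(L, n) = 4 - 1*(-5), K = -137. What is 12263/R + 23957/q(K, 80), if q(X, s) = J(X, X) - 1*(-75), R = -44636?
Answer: 66769660/234339 ≈ 284.93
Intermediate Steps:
J(L, n) = 9 (J(L, n) = 4 + 5 = 9)
q(X, s) = 84 (q(X, s) = 9 - 1*(-75) = 9 + 75 = 84)
12263/R + 23957/q(K, 80) = 12263/(-44636) + 23957/84 = 12263*(-1/44636) + 23957*(1/84) = -12263/44636 + 23957/84 = 66769660/234339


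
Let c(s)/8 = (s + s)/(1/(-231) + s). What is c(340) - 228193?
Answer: -17920793387/78539 ≈ -2.2818e+5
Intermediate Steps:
c(s) = 16*s/(-1/231 + s) (c(s) = 8*((s + s)/(1/(-231) + s)) = 8*((2*s)/(-1/231 + s)) = 8*(2*s/(-1/231 + s)) = 16*s/(-1/231 + s))
c(340) - 228193 = 3696*340/(-1 + 231*340) - 228193 = 3696*340/(-1 + 78540) - 228193 = 3696*340/78539 - 228193 = 3696*340*(1/78539) - 228193 = 1256640/78539 - 228193 = -17920793387/78539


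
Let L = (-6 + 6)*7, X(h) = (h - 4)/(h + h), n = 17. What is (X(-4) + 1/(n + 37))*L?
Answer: 0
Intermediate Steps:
X(h) = (-4 + h)/(2*h) (X(h) = (-4 + h)/((2*h)) = (-4 + h)*(1/(2*h)) = (-4 + h)/(2*h))
L = 0 (L = 0*7 = 0)
(X(-4) + 1/(n + 37))*L = ((1/2)*(-4 - 4)/(-4) + 1/(17 + 37))*0 = ((1/2)*(-1/4)*(-8) + 1/54)*0 = (1 + 1/54)*0 = (55/54)*0 = 0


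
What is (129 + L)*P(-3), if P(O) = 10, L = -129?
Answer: 0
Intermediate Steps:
(129 + L)*P(-3) = (129 - 129)*10 = 0*10 = 0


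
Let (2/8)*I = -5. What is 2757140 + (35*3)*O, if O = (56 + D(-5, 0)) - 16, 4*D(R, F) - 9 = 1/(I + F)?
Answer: 44185199/16 ≈ 2.7616e+6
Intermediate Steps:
I = -20 (I = 4*(-5) = -20)
D(R, F) = 9/4 + 1/(4*(-20 + F))
O = 3379/80 (O = (56 + (-179 + 9*0)/(4*(-20 + 0))) - 16 = (56 + (1/4)*(-179 + 0)/(-20)) - 16 = (56 + (1/4)*(-1/20)*(-179)) - 16 = (56 + 179/80) - 16 = 4659/80 - 16 = 3379/80 ≈ 42.237)
2757140 + (35*3)*O = 2757140 + (35*3)*(3379/80) = 2757140 + 105*(3379/80) = 2757140 + 70959/16 = 44185199/16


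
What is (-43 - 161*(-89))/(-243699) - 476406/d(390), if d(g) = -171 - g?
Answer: 12899072372/15190571 ≈ 849.15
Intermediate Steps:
(-43 - 161*(-89))/(-243699) - 476406/d(390) = (-43 - 161*(-89))/(-243699) - 476406/(-171 - 1*390) = (-43 + 14329)*(-1/243699) - 476406/(-171 - 390) = 14286*(-1/243699) - 476406/(-561) = -4762/81233 - 476406*(-1/561) = -4762/81233 + 158802/187 = 12899072372/15190571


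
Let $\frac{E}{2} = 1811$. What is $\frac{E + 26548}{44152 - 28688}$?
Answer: $\frac{15085}{7732} \approx 1.951$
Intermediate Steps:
$E = 3622$ ($E = 2 \cdot 1811 = 3622$)
$\frac{E + 26548}{44152 - 28688} = \frac{3622 + 26548}{44152 - 28688} = \frac{30170}{15464} = 30170 \cdot \frac{1}{15464} = \frac{15085}{7732}$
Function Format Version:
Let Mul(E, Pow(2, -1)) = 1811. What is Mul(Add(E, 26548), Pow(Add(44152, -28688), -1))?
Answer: Rational(15085, 7732) ≈ 1.9510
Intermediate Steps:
E = 3622 (E = Mul(2, 1811) = 3622)
Mul(Add(E, 26548), Pow(Add(44152, -28688), -1)) = Mul(Add(3622, 26548), Pow(Add(44152, -28688), -1)) = Mul(30170, Pow(15464, -1)) = Mul(30170, Rational(1, 15464)) = Rational(15085, 7732)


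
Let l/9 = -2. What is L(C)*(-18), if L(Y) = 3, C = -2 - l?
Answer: -54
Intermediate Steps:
l = -18 (l = 9*(-2) = -18)
C = 16 (C = -2 - 1*(-18) = -2 + 18 = 16)
L(C)*(-18) = 3*(-18) = -54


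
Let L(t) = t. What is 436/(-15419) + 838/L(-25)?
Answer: -12932022/385475 ≈ -33.548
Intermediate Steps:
436/(-15419) + 838/L(-25) = 436/(-15419) + 838/(-25) = 436*(-1/15419) + 838*(-1/25) = -436/15419 - 838/25 = -12932022/385475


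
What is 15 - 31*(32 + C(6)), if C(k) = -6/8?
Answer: -3815/4 ≈ -953.75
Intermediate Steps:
C(k) = -¾ (C(k) = -6*⅛ = -¾)
15 - 31*(32 + C(6)) = 15 - 31*(32 - ¾) = 15 - 31*125/4 = 15 - 3875/4 = -3815/4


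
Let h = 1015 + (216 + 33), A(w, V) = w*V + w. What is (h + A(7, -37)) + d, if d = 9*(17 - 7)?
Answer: 1102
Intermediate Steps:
A(w, V) = w + V*w (A(w, V) = V*w + w = w + V*w)
h = 1264 (h = 1015 + 249 = 1264)
d = 90 (d = 9*10 = 90)
(h + A(7, -37)) + d = (1264 + 7*(1 - 37)) + 90 = (1264 + 7*(-36)) + 90 = (1264 - 252) + 90 = 1012 + 90 = 1102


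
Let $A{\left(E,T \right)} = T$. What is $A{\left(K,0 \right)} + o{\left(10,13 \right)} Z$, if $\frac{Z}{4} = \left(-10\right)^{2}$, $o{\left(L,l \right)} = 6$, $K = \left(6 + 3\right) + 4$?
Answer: $2400$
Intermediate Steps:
$K = 13$ ($K = 9 + 4 = 13$)
$Z = 400$ ($Z = 4 \left(-10\right)^{2} = 4 \cdot 100 = 400$)
$A{\left(K,0 \right)} + o{\left(10,13 \right)} Z = 0 + 6 \cdot 400 = 0 + 2400 = 2400$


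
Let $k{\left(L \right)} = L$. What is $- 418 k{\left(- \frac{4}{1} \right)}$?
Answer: $1672$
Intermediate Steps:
$- 418 k{\left(- \frac{4}{1} \right)} = - 418 \left(- \frac{4}{1}\right) = - 418 \left(\left(-4\right) 1\right) = \left(-418\right) \left(-4\right) = 1672$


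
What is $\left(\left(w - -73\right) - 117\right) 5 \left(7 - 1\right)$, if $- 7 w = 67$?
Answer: $- \frac{11250}{7} \approx -1607.1$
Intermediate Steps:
$w = - \frac{67}{7}$ ($w = \left(- \frac{1}{7}\right) 67 = - \frac{67}{7} \approx -9.5714$)
$\left(\left(w - -73\right) - 117\right) 5 \left(7 - 1\right) = \left(\left(- \frac{67}{7} - -73\right) - 117\right) 5 \left(7 - 1\right) = \left(\left(- \frac{67}{7} + 73\right) - 117\right) 5 \cdot 6 = \left(\frac{444}{7} - 117\right) 30 = \left(- \frac{375}{7}\right) 30 = - \frac{11250}{7}$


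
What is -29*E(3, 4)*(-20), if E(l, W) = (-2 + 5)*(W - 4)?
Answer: 0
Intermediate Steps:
E(l, W) = -12 + 3*W (E(l, W) = 3*(-4 + W) = -12 + 3*W)
-29*E(3, 4)*(-20) = -29*(-12 + 3*4)*(-20) = -29*(-12 + 12)*(-20) = -29*0*(-20) = 0*(-20) = 0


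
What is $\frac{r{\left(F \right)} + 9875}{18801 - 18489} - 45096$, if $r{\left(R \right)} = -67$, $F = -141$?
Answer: $- \frac{1757518}{39} \approx -45065.0$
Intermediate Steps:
$\frac{r{\left(F \right)} + 9875}{18801 - 18489} - 45096 = \frac{-67 + 9875}{18801 - 18489} - 45096 = \frac{9808}{312} - 45096 = 9808 \cdot \frac{1}{312} - 45096 = \frac{1226}{39} - 45096 = - \frac{1757518}{39}$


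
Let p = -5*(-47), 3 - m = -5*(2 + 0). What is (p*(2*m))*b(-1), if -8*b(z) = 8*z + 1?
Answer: 21385/4 ≈ 5346.3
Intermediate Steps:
b(z) = -⅛ - z (b(z) = -(8*z + 1)/8 = -(1 + 8*z)/8 = -⅛ - z)
m = 13 (m = 3 - (-5)*(2 + 0) = 3 - (-5)*2 = 3 - 1*(-10) = 3 + 10 = 13)
p = 235
(p*(2*m))*b(-1) = (235*(2*13))*(-⅛ - 1*(-1)) = (235*26)*(-⅛ + 1) = 6110*(7/8) = 21385/4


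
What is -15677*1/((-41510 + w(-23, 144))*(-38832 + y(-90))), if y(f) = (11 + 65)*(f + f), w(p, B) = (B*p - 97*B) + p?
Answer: -15677/3088388256 ≈ -5.0761e-6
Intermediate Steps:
w(p, B) = p - 97*B + B*p (w(p, B) = (-97*B + B*p) + p = p - 97*B + B*p)
y(f) = 152*f (y(f) = 76*(2*f) = 152*f)
-15677*1/((-41510 + w(-23, 144))*(-38832 + y(-90))) = -15677*1/((-41510 + (-23 - 97*144 + 144*(-23)))*(-38832 + 152*(-90))) = -15677*1/((-41510 + (-23 - 13968 - 3312))*(-38832 - 13680)) = -15677*(-1/(52512*(-41510 - 17303))) = -15677/((-52512*(-58813))) = -15677/3088388256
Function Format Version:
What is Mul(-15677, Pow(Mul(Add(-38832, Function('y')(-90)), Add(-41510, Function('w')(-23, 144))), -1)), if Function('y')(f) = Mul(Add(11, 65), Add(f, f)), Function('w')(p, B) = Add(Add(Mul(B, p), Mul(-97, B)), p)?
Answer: Rational(-15677, 3088388256) ≈ -5.0761e-6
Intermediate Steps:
Function('w')(p, B) = Add(p, Mul(-97, B), Mul(B, p)) (Function('w')(p, B) = Add(Add(Mul(-97, B), Mul(B, p)), p) = Add(p, Mul(-97, B), Mul(B, p)))
Function('y')(f) = Mul(152, f) (Function('y')(f) = Mul(76, Mul(2, f)) = Mul(152, f))
Mul(-15677, Pow(Mul(Add(-38832, Function('y')(-90)), Add(-41510, Function('w')(-23, 144))), -1)) = Mul(-15677, Pow(Mul(Add(-38832, Mul(152, -90)), Add(-41510, Add(-23, Mul(-97, 144), Mul(144, -23)))), -1)) = Mul(-15677, Pow(Mul(Add(-38832, -13680), Add(-41510, Add(-23, -13968, -3312))), -1)) = Mul(-15677, Pow(Mul(-52512, Add(-41510, -17303)), -1)) = Mul(-15677, Pow(Mul(-52512, -58813), -1)) = Mul(-15677, Pow(3088388256, -1)) = Mul(-15677, Rational(1, 3088388256)) = Rational(-15677, 3088388256)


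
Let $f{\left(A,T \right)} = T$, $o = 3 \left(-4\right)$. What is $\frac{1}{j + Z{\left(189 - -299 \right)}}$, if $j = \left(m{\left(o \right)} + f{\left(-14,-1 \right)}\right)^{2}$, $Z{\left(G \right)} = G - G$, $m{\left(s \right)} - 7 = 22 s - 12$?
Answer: $\frac{1}{72900} \approx 1.3717 \cdot 10^{-5}$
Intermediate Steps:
$o = -12$
$m{\left(s \right)} = -5 + 22 s$ ($m{\left(s \right)} = 7 + \left(22 s - 12\right) = 7 + \left(-12 + 22 s\right) = -5 + 22 s$)
$Z{\left(G \right)} = 0$
$j = 72900$ ($j = \left(\left(-5 + 22 \left(-12\right)\right) - 1\right)^{2} = \left(\left(-5 - 264\right) - 1\right)^{2} = \left(-269 - 1\right)^{2} = \left(-270\right)^{2} = 72900$)
$\frac{1}{j + Z{\left(189 - -299 \right)}} = \frac{1}{72900 + 0} = \frac{1}{72900}$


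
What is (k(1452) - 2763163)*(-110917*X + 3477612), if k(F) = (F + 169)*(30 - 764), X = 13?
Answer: -8047039702107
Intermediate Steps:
k(F) = -124046 - 734*F (k(F) = (169 + F)*(-734) = -124046 - 734*F)
(k(1452) - 2763163)*(-110917*X + 3477612) = ((-124046 - 734*1452) - 2763163)*(-110917*13 + 3477612) = ((-124046 - 1065768) - 2763163)*(-1441921 + 3477612) = (-1189814 - 2763163)*2035691 = -3952977*2035691 = -8047039702107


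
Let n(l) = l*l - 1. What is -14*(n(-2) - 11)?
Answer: 112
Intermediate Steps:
n(l) = -1 + l² (n(l) = l² - 1 = -1 + l²)
-14*(n(-2) - 11) = -14*((-1 + (-2)²) - 11) = -14*((-1 + 4) - 11) = -14*(3 - 11) = -14*(-8) = 112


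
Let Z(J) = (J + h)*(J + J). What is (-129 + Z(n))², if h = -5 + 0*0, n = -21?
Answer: 927369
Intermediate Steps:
h = -5 (h = -5 + 0 = -5)
Z(J) = 2*J*(-5 + J) (Z(J) = (J - 5)*(J + J) = (-5 + J)*(2*J) = 2*J*(-5 + J))
(-129 + Z(n))² = (-129 + 2*(-21)*(-5 - 21))² = (-129 + 2*(-21)*(-26))² = (-129 + 1092)² = 963² = 927369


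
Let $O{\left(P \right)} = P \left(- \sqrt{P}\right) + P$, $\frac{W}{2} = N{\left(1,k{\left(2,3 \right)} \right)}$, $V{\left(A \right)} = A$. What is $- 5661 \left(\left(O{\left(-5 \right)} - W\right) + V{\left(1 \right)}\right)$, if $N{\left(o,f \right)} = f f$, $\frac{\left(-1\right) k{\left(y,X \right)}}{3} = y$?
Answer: $430236 - 28305 i \sqrt{5} \approx 4.3024 \cdot 10^{5} - 63292.0 i$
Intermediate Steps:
$k{\left(y,X \right)} = - 3 y$
$N{\left(o,f \right)} = f^{2}$
$W = 72$ ($W = 2 \left(\left(-3\right) 2\right)^{2} = 2 \left(-6\right)^{2} = 2 \cdot 36 = 72$)
$O{\left(P \right)} = P - P^{\frac{3}{2}}$ ($O{\left(P \right)} = - P^{\frac{3}{2}} + P = P - P^{\frac{3}{2}}$)
$- 5661 \left(\left(O{\left(-5 \right)} - W\right) + V{\left(1 \right)}\right) = - 5661 \left(\left(\left(-5 - \left(-5\right)^{\frac{3}{2}}\right) - 72\right) + 1\right) = - 5661 \left(\left(\left(-5 - - 5 i \sqrt{5}\right) - 72\right) + 1\right) = - 5661 \left(\left(\left(-5 + 5 i \sqrt{5}\right) - 72\right) + 1\right) = - 5661 \left(\left(-77 + 5 i \sqrt{5}\right) + 1\right) = - 5661 \left(-76 + 5 i \sqrt{5}\right) = 430236 - 28305 i \sqrt{5}$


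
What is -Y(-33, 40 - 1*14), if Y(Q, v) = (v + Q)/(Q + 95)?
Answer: 7/62 ≈ 0.11290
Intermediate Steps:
Y(Q, v) = (Q + v)/(95 + Q)
-Y(-33, 40 - 1*14) = -(-33 + (40 - 1*14))/(95 - 33) = -(-33 + (40 - 14))/62 = -(-33 + 26)/62 = -(-7)/62 = -1*(-7/62) = 7/62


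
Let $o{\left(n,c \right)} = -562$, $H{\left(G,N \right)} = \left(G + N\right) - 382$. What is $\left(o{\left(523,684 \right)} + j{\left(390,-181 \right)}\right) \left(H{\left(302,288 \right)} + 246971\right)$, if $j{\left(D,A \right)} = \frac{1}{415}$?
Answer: $- \frac{57649310991}{415} \approx -1.3891 \cdot 10^{8}$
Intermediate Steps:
$j{\left(D,A \right)} = \frac{1}{415}$
$H{\left(G,N \right)} = -382 + G + N$
$\left(o{\left(523,684 \right)} + j{\left(390,-181 \right)}\right) \left(H{\left(302,288 \right)} + 246971\right) = \left(-562 + \frac{1}{415}\right) \left(\left(-382 + 302 + 288\right) + 246971\right) = - \frac{233229 \left(208 + 246971\right)}{415} = \left(- \frac{233229}{415}\right) 247179 = - \frac{57649310991}{415}$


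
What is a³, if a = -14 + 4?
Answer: -1000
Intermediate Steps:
a = -10
a³ = (-10)³ = -1000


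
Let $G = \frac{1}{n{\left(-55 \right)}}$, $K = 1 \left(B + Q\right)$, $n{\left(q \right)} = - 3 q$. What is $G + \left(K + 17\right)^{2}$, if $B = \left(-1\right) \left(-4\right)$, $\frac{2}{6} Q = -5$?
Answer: $\frac{5941}{165} \approx 36.006$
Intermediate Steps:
$Q = -15$ ($Q = 3 \left(-5\right) = -15$)
$B = 4$
$K = -11$ ($K = 1 \left(4 - 15\right) = 1 \left(-11\right) = -11$)
$G = \frac{1}{165}$ ($G = \frac{1}{\left(-3\right) \left(-55\right)} = \frac{1}{165} \approx 0.0060606$)
$G + \left(K + 17\right)^{2} = \frac{1}{165} + \left(-11 + 17\right)^{2} = \frac{1}{165} + 6^{2} = \frac{1}{165} + 36 = \frac{5941}{165}$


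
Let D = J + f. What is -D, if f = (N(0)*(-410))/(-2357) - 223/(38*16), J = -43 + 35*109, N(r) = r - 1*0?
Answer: -2293153/608 ≈ -3771.6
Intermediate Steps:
N(r) = r (N(r) = r + 0 = r)
J = 3772 (J = -43 + 3815 = 3772)
f = -223/608 (f = (0*(-410))/(-2357) - 223/(38*16) = 0*(-1/2357) - 223/608 = 0 - 223*1/608 = 0 - 223/608 = -223/608 ≈ -0.36678)
D = 2293153/608 (D = 3772 - 223/608 = 2293153/608 ≈ 3771.6)
-D = -1*2293153/608 = -2293153/608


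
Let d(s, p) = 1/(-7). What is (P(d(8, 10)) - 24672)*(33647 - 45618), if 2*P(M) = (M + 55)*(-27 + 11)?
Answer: 2104214496/7 ≈ 3.0060e+8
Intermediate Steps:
d(s, p) = -⅐
P(M) = -440 - 8*M (P(M) = ((M + 55)*(-27 + 11))/2 = ((55 + M)*(-16))/2 = (-880 - 16*M)/2 = -440 - 8*M)
(P(d(8, 10)) - 24672)*(33647 - 45618) = ((-440 - 8*(-⅐)) - 24672)*(33647 - 45618) = ((-440 + 8/7) - 24672)*(-11971) = (-3072/7 - 24672)*(-11971) = -175776/7*(-11971) = 2104214496/7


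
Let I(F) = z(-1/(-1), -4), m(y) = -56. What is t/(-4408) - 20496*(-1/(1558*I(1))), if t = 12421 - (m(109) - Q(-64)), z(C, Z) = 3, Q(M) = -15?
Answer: 140785/90364 ≈ 1.5580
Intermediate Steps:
I(F) = 3
t = 12462 (t = 12421 - (-56 - 1*(-15)) = 12421 - (-56 + 15) = 12421 - 1*(-41) = 12421 + 41 = 12462)
t/(-4408) - 20496*(-1/(1558*I(1))) = 12462/(-4408) - 20496/((-1558*3)) = 12462*(-1/4408) - 20496/(-4674) = -6231/2204 - 20496*(-1/4674) = -6231/2204 + 3416/779 = 140785/90364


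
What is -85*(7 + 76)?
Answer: -7055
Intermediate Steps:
-85*(7 + 76) = -85*83 = -7055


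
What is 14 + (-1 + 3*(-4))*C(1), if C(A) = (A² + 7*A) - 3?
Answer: -51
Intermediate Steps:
C(A) = -3 + A² + 7*A
14 + (-1 + 3*(-4))*C(1) = 14 + (-1 + 3*(-4))*(-3 + 1² + 7*1) = 14 + (-1 - 12)*(-3 + 1 + 7) = 14 - 13*5 = 14 - 65 = -51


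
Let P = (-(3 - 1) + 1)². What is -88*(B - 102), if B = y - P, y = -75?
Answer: 15664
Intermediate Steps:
P = 1 (P = (-1*2 + 1)² = (-2 + 1)² = (-1)² = 1)
B = -76 (B = -75 - 1*1 = -75 - 1 = -76)
-88*(B - 102) = -88*(-76 - 102) = -88*(-178) = 15664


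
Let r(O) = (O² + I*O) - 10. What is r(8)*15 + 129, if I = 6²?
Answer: 5259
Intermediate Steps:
I = 36
r(O) = -10 + O² + 36*O (r(O) = (O² + 36*O) - 10 = -10 + O² + 36*O)
r(8)*15 + 129 = (-10 + 8² + 36*8)*15 + 129 = (-10 + 64 + 288)*15 + 129 = 342*15 + 129 = 5130 + 129 = 5259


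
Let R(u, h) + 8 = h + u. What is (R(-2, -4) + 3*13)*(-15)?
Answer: -375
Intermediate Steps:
R(u, h) = -8 + h + u (R(u, h) = -8 + (h + u) = -8 + h + u)
(R(-2, -4) + 3*13)*(-15) = ((-8 - 4 - 2) + 3*13)*(-15) = (-14 + 39)*(-15) = 25*(-15) = -375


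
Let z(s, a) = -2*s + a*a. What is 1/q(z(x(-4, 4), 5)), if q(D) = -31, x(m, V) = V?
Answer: -1/31 ≈ -0.032258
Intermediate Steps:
z(s, a) = a² - 2*s (z(s, a) = -2*s + a² = a² - 2*s)
1/q(z(x(-4, 4), 5)) = 1/(-31) = -1/31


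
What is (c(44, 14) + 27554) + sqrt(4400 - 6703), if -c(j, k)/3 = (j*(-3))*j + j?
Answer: 44846 + 7*I*sqrt(47) ≈ 44846.0 + 47.99*I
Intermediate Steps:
c(j, k) = -3*j + 9*j**2 (c(j, k) = -3*((j*(-3))*j + j) = -3*((-3*j)*j + j) = -3*(-3*j**2 + j) = -3*(j - 3*j**2) = -3*j + 9*j**2)
(c(44, 14) + 27554) + sqrt(4400 - 6703) = (3*44*(-1 + 3*44) + 27554) + sqrt(4400 - 6703) = (3*44*(-1 + 132) + 27554) + sqrt(-2303) = (3*44*131 + 27554) + 7*I*sqrt(47) = (17292 + 27554) + 7*I*sqrt(47) = 44846 + 7*I*sqrt(47)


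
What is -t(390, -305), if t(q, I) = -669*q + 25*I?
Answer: 268535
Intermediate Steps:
-t(390, -305) = -(-669*390 + 25*(-305)) = -(-260910 - 7625) = -1*(-268535) = 268535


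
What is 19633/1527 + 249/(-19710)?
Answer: 42954023/3344130 ≈ 12.845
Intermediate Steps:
19633/1527 + 249/(-19710) = 19633*(1/1527) + 249*(-1/19710) = 19633/1527 - 83/6570 = 42954023/3344130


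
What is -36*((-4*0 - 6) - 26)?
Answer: 1152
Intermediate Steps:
-36*((-4*0 - 6) - 26) = -36*((0 - 6) - 26) = -36*(-6 - 26) = -36*(-32) = 1152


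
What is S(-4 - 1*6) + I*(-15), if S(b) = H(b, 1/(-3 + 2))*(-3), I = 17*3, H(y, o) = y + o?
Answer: -732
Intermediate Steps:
H(y, o) = o + y
I = 51
S(b) = 3 - 3*b (S(b) = (1/(-3 + 2) + b)*(-3) = (1/(-1) + b)*(-3) = (-1 + b)*(-3) = 3 - 3*b)
S(-4 - 1*6) + I*(-15) = (3 - 3*(-4 - 1*6)) + 51*(-15) = (3 - 3*(-4 - 6)) - 765 = (3 - 3*(-10)) - 765 = (3 + 30) - 765 = 33 - 765 = -732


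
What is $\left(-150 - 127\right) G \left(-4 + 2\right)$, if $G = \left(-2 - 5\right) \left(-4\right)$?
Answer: $15512$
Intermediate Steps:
$G = 28$ ($G = \left(-7\right) \left(-4\right) = 28$)
$\left(-150 - 127\right) G \left(-4 + 2\right) = \left(-150 - 127\right) 28 \left(-4 + 2\right) = - 277 \cdot 28 \left(-2\right) = \left(-277\right) \left(-56\right) = 15512$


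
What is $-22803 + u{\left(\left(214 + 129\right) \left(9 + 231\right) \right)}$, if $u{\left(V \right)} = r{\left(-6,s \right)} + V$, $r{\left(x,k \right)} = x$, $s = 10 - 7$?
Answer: $59511$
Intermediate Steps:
$s = 3$ ($s = 10 - 7 = 3$)
$u{\left(V \right)} = -6 + V$
$-22803 + u{\left(\left(214 + 129\right) \left(9 + 231\right) \right)} = -22803 - \left(6 - \left(214 + 129\right) \left(9 + 231\right)\right) = -22803 + \left(-6 + 343 \cdot 240\right) = -22803 + \left(-6 + 82320\right) = -22803 + 82314 = 59511$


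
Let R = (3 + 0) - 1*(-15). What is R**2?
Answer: 324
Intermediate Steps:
R = 18 (R = 3 + 15 = 18)
R**2 = 18**2 = 324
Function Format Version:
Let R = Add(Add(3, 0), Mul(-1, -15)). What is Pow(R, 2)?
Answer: 324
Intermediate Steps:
R = 18 (R = Add(3, 15) = 18)
Pow(R, 2) = Pow(18, 2) = 324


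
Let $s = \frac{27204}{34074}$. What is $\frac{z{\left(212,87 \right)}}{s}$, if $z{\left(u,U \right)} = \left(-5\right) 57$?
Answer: $- \frac{1618515}{4534} \approx -356.97$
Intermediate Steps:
$z{\left(u,U \right)} = -285$
$s = \frac{4534}{5679}$ ($s = 27204 \cdot \frac{1}{34074} = \frac{4534}{5679} \approx 0.79838$)
$\frac{z{\left(212,87 \right)}}{s} = - \frac{285}{\frac{4534}{5679}} = \left(-285\right) \frac{5679}{4534} = - \frac{1618515}{4534}$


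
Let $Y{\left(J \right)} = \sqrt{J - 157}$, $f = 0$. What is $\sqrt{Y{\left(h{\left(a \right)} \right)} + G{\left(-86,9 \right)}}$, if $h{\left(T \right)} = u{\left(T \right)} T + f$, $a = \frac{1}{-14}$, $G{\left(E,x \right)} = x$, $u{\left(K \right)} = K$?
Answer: $\frac{\sqrt{1764 + 42 i \sqrt{3419}}}{14} \approx 3.4948 + 1.7926 i$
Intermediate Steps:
$a = - \frac{1}{14} \approx -0.071429$
$h{\left(T \right)} = T^{2}$ ($h{\left(T \right)} = T T + 0 = T^{2} + 0 = T^{2}$)
$Y{\left(J \right)} = \sqrt{-157 + J}$
$\sqrt{Y{\left(h{\left(a \right)} \right)} + G{\left(-86,9 \right)}} = \sqrt{\sqrt{-157 + \left(- \frac{1}{14}\right)^{2}} + 9} = \sqrt{\sqrt{-157 + \frac{1}{196}} + 9} = \sqrt{\sqrt{- \frac{30771}{196}} + 9} = \sqrt{\frac{3 i \sqrt{3419}}{14} + 9} = \sqrt{9 + \frac{3 i \sqrt{3419}}{14}}$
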